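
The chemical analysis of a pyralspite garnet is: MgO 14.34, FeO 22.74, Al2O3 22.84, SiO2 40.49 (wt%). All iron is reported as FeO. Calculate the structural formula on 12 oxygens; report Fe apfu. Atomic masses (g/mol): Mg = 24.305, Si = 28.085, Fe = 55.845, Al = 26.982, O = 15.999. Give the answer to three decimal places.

MgO: 14.34/40.304 = 0.35580 mol → 0.35580 mol Mg, 0.35580 mol O.
FeO: 22.74/71.844 = 0.31652 mol → 0.31652 mol Fe, 0.31652 mol O.
Al2O3: 22.84/101.961 = 0.22401 mol → 0.44802 mol Al, 0.67203 mol O.
SiO2: 40.49/60.083 = 0.67390 mol → 0.67390 mol Si, 1.34780 mol O.
Total oxygen = 2.69215 mol. Normalization factor = 12/2.69215 = 4.45740.
Fe per 12 O = 0.31652 × 4.45740 = 1.411.

1.411 Fe apfu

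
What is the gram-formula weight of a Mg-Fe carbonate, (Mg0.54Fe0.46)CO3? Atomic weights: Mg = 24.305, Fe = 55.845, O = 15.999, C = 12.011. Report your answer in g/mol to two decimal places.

98.82 g/mol

M = 0.54·24.305 + 0.46·55.845 + 1·12.011 + 3·15.999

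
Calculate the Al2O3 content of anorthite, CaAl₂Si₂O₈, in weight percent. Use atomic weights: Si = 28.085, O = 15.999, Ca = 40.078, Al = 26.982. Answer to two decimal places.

36.65 wt%

M(CaAl₂Si₂O₈) = 278.204 g/mol; M(Al2O3) = 101.961 g/mol.
Moles Al2O3 per formula unit = 2 Al ÷ 2 = 1.0000.
Al2O3 fraction = (1.0000 × 101.961) / 278.204 = 101.961/278.204 = 0.3665.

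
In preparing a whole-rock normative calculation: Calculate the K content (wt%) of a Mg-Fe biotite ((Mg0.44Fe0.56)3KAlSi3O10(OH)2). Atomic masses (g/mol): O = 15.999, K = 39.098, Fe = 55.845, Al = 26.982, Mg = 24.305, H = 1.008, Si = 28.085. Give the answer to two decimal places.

M((Mg0.44Fe0.56)3KAlSi3O10(OH)2) = 470.241 g/mol.
K contributes 1 × 39.098 = 39.098 g per mole.
39.098/470.241 = 0.0831 → 8.31%.

8.31 wt%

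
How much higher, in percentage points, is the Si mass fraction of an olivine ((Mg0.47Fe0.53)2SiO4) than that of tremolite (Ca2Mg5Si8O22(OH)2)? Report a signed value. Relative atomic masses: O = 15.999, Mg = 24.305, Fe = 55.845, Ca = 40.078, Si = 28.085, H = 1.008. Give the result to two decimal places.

Si in (Mg0.47Fe0.53)2SiO4: molar mass 174.123 g/mol; 1×28.085 = 28.085 g → 16.13 wt%.
Si in Ca2Mg5Si8O22(OH)2: molar mass 812.353 g/mol; 8×28.085 = 224.680 g → 27.66 wt%.
Difference = 16.13 − 27.66 = -11.53 percentage points.

-11.53 percentage points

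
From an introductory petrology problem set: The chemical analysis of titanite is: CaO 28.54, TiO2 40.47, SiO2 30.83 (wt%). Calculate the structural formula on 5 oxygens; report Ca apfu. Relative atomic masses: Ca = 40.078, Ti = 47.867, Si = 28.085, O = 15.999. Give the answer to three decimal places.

0.998 Ca apfu

CaO: 28.54/56.077 = 0.50894 mol → 0.50894 mol Ca, 0.50894 mol O.
TiO2: 40.47/79.865 = 0.50673 mol → 0.50673 mol Ti, 1.01346 mol O.
SiO2: 30.83/60.083 = 0.51312 mol → 0.51312 mol Si, 1.02624 mol O.
Total oxygen = 2.54864 mol. Normalization factor = 5/2.54864 = 1.96183.
Ca per 5 O = 0.50894 × 1.96183 = 0.998.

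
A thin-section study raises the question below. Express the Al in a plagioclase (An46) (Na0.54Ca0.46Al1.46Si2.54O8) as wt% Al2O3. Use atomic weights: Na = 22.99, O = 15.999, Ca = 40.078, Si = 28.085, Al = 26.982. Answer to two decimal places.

M(Na0.54Ca0.46Al1.46Si2.54O8) = 269.572 g/mol; M(Al2O3) = 101.961 g/mol.
Moles Al2O3 per formula unit = 1.46 Al ÷ 2 = 0.7300.
Al2O3 fraction = (0.7300 × 101.961) / 269.572 = 74.432/269.572 = 0.2761.

27.61 wt%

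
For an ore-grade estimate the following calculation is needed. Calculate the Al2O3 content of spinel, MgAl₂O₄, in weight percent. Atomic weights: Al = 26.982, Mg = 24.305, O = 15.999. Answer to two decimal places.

Molar mass of MgAl₂O₄ = 1*24.305 + 2*26.982 + 4*15.999 = 142.265 g/mol.
Each formula unit contains 2 Al, equivalent to 2/2 = 1.0000 mol Al2O3.
M(Al2O3) = 2×26.982 + 3×15.999 = 101.961 g/mol.
Mass of Al2O3 per formula unit = 1.0000 × 101.961 = 101.961 g.
Al2O3 wt% = 101.961 / 142.265 × 100 = 71.67%.

71.67 wt%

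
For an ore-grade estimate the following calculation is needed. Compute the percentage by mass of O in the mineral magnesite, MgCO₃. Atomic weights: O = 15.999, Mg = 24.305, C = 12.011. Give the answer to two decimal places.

M(MgCO₃) = 84.313 g/mol.
O contributes 3 × 15.999 = 47.997 g per mole.
47.997/84.313 = 0.5693 → 56.93%.

56.93 mass %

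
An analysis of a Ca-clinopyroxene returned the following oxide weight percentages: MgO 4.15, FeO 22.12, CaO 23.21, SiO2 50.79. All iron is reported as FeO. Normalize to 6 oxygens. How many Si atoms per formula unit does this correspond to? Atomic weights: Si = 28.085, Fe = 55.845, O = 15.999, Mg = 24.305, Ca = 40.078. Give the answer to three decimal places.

4.15 wt% MgO ÷ 40.304 g/mol = 0.10297 mol, giving 0.10297 Mg and 0.10297 O.
22.12 wt% FeO ÷ 71.844 g/mol = 0.30789 mol, giving 0.30789 Fe and 0.30789 O.
23.21 wt% CaO ÷ 56.077 g/mol = 0.41390 mol, giving 0.41390 Ca and 0.41390 O.
50.79 wt% SiO2 ÷ 60.083 g/mol = 0.84533 mol, giving 0.84533 Si and 1.69066 O.
Oxygen sums to 2.51542; scaling by 6/2.51542 = 2.38529 puts the formula on 6 O.
Si: 0.84533 × 2.38529 = 2.016 atoms per formula unit.

2.016 Si apfu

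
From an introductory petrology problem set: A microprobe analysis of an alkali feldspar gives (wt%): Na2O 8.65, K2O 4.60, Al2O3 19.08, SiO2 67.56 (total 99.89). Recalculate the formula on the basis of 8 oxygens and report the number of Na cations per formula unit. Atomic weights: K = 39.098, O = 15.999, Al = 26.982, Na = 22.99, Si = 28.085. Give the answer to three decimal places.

Na2O (M=61.979): mol = 0.13956; Na = 0.27912, O = 0.13956.
K2O (M=94.195): mol = 0.04883; K = 0.09766, O = 0.04883.
Al2O3 (M=101.961): mol = 0.18713; Al = 0.37426, O = 0.56139.
SiO2 (M=60.083): mol = 1.12444; Si = 1.12444, O = 2.24888.
ΣO = 2.99866; factor = 8/ΣO = 2.66786.
Na apfu = 0.27912 × 2.66786 = 0.745.

0.745 Na apfu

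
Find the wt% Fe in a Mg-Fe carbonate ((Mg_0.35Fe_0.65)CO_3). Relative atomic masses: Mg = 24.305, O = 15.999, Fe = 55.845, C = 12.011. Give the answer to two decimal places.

34.63 weight percent

M((Mg_0.35Fe_0.65)CO_3) = 104.814 g/mol.
Fe contributes 0.65 × 55.845 = 36.299 g per mole.
36.299/104.814 = 0.3463 → 34.63%.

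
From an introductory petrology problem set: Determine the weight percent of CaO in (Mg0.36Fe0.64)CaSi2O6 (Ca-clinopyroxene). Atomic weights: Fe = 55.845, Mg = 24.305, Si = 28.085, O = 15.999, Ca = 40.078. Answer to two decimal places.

23.69 wt%

Molar mass of (Mg0.36Fe0.64)CaSi2O6 = 0.36×24.305 + 0.64×55.845 + 1×40.078 + 2×28.085 + 6×15.999 = 236.733 g/mol.
Each formula unit contains 1 Ca, equivalent to 1/1 = 1.0000 mol CaO.
M(CaO) = 1×40.078 + 1×15.999 = 56.077 g/mol.
Mass of CaO per formula unit = 1.0000 × 56.077 = 56.077 g.
CaO wt% = 56.077 / 236.733 × 100 = 23.69%.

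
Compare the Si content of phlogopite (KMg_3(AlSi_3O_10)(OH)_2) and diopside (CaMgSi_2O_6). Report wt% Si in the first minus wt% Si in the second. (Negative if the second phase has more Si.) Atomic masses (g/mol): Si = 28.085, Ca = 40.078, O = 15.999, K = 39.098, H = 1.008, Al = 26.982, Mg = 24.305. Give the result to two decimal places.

M(KMg_3(AlSi_3O_10)(OH)_2) = 417.254 g/mol, so wt% Si = 84.255/417.254 × 100 = 20.19%.
M(CaMgSi_2O_6) = 216.547 g/mol, so wt% Si = 56.170/216.547 × 100 = 25.94%.
20.19 − 25.94 = -5.75 pp.

-5.75 percentage points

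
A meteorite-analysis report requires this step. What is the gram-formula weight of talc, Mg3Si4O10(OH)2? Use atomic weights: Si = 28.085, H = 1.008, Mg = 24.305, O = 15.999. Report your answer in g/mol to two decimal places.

The formula mass is the sum 3(24.305) + 4(28.085) + 12(15.999) + 2(1.008).

379.26 g/mol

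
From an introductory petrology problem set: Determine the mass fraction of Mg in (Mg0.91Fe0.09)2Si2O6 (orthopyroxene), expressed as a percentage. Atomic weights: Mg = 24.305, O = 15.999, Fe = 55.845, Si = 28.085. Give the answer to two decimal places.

21.43 weight percent

Molar mass of (Mg0.91Fe0.09)2Si2O6: 1.82*24.305 + 0.18*55.845 + 2*28.085 + 6*15.999 = 206.451 g/mol.
Mass of Mg per formula unit: 1.82 × 24.305 = 44.235 g.
Weight fraction Mg = 44.235 / 206.451 = 0.2143.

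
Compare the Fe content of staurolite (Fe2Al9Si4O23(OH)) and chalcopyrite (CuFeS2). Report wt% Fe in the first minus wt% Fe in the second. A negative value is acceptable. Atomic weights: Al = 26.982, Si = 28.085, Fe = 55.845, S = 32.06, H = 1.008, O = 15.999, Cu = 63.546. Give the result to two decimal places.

-17.32 percentage points

M(Fe2Al9Si4O23(OH)) = 851.852 g/mol, so wt% Fe = 111.690/851.852 × 100 = 13.11%.
M(CuFeS2) = 183.511 g/mol, so wt% Fe = 55.845/183.511 × 100 = 30.43%.
13.11 − 30.43 = -17.32 pp.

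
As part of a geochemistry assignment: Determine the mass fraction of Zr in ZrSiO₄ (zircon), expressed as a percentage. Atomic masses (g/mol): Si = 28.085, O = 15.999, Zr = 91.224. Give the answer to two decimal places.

Molar mass of ZrSiO₄: 1×91.224 + 1×28.085 + 4×15.999 = 183.305 g/mol.
Mass of Zr per formula unit: 1 × 91.224 = 91.224 g.
Weight fraction Zr = 91.224 / 183.305 = 0.4977.

49.77 weight percent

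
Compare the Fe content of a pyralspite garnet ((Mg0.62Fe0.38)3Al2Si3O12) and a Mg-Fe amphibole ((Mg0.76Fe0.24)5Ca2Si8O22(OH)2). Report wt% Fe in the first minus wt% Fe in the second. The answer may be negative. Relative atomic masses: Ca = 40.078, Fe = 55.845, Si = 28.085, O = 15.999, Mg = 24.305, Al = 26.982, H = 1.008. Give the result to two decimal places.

Fe in (Mg0.62Fe0.38)3Al2Si3O12: molar mass 439.078 g/mol; 1.14×55.845 = 63.663 g → 14.50 wt%.
Fe in (Mg0.76Fe0.24)5Ca2Si8O22(OH)2: molar mass 850.201 g/mol; 1.20×55.845 = 67.014 g → 7.88 wt%.
Difference = 14.50 − 7.88 = 6.62 percentage points.

6.62 percentage points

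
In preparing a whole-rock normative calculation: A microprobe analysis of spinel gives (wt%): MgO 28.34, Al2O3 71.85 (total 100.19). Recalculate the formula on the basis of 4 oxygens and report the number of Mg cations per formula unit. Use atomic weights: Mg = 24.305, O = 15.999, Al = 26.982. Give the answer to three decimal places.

0.998 Mg apfu

28.34 wt% MgO ÷ 40.304 g/mol = 0.70316 mol, giving 0.70316 Mg and 0.70316 O.
71.85 wt% Al2O3 ÷ 101.961 g/mol = 0.70468 mol, giving 1.40936 Al and 2.11404 O.
Oxygen sums to 2.81720; scaling by 4/2.81720 = 1.41985 puts the formula on 4 O.
Mg: 0.70316 × 1.41985 = 0.998 atoms per formula unit.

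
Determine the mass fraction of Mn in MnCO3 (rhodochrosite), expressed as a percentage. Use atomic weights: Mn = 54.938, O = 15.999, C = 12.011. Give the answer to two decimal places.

Molar mass of MnCO3: 1*54.938 + 1*12.011 + 3*15.999 = 114.946 g/mol.
Mass of Mn per formula unit: 1 × 54.938 = 54.938 g.
Weight fraction Mn = 54.938 / 114.946 = 0.4779.

47.79 wt%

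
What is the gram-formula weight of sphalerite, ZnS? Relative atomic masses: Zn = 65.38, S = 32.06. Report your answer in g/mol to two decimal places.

97.44 g/mol

M = 1(65.38) + 1(32.06)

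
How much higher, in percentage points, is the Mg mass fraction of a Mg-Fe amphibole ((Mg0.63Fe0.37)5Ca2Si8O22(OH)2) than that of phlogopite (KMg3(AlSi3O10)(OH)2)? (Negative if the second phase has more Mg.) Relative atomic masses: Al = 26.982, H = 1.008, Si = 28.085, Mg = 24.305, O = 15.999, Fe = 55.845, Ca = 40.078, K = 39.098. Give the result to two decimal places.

-8.68 percentage points

M((Mg0.63Fe0.37)5Ca2Si8O22(OH)2) = 870.702 g/mol, so wt% Mg = 76.561/870.702 × 100 = 8.79%.
M(KMg3(AlSi3O10)(OH)2) = 417.254 g/mol, so wt% Mg = 72.915/417.254 × 100 = 17.47%.
8.79 − 17.47 = -8.68 pp.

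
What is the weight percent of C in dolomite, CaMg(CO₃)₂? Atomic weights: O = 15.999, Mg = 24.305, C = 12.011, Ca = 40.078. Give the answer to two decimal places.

Formula mass = 1×40.078 + 1×24.305 + 2×12.011 + 6×15.999 = 184.399 g/mol, of which 24.022 g is C.
So C makes up 24.022/184.399 = 0.1303 of the mass, i.e. 13.03%.

13.03 mass %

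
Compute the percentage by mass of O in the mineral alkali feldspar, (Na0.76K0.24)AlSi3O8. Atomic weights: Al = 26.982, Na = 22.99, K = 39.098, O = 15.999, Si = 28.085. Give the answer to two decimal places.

M((Na0.76K0.24)AlSi3O8) = 266.085 g/mol.
O contributes 8 × 15.999 = 127.992 g per mole.
127.992/266.085 = 0.4810 → 48.10%.

48.10 weight percent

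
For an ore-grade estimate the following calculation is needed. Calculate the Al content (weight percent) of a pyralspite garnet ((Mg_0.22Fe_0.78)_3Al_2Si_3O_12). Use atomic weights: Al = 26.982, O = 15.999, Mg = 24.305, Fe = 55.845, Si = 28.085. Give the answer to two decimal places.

Molar mass of (Mg_0.22Fe_0.78)_3Al_2Si_3O_12: 0.66·24.305 + 2.34·55.845 + 2·26.982 + 3·28.085 + 12·15.999 = 476.926 g/mol.
Mass of Al per formula unit: 2 × 26.982 = 53.964 g.
Weight fraction Al = 53.964 / 476.926 = 0.1131.

11.31 weight percent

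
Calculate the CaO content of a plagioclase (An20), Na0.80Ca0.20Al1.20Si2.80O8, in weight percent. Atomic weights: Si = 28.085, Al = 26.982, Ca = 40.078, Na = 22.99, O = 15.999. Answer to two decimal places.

4.23 wt%

Formula mass = 265.416 g/mol.
0.20 Ca → 0.2000 mol CaO per formula unit; M(CaO) = 56.077, so CaO mass = 11.215 g.
11.215/265.416 × 100 = 4.23 wt%.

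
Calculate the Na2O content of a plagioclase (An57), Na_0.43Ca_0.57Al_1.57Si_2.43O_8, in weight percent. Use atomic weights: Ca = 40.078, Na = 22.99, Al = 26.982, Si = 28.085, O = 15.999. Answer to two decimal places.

4.91 wt%

Formula mass = 271.330 g/mol.
0.43 Na → 0.2150 mol Na2O per formula unit; M(Na2O) = 61.979, so Na2O mass = 13.325 g.
13.325/271.330 × 100 = 4.91 wt%.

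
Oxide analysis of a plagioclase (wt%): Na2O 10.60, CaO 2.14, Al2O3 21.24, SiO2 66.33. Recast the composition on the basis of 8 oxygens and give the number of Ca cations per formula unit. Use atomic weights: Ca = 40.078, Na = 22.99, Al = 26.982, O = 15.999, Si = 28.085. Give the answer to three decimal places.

0.100 Ca apfu

10.60 wt% Na2O ÷ 61.979 g/mol = 0.17103 mol, giving 0.34206 Na and 0.17103 O.
2.14 wt% CaO ÷ 56.077 g/mol = 0.03816 mol, giving 0.03816 Ca and 0.03816 O.
21.24 wt% Al2O3 ÷ 101.961 g/mol = 0.20831 mol, giving 0.41662 Al and 0.62493 O.
66.33 wt% SiO2 ÷ 60.083 g/mol = 1.10397 mol, giving 1.10397 Si and 2.20794 O.
Oxygen sums to 3.04206; scaling by 8/3.04206 = 2.62980 puts the formula on 8 O.
Ca: 0.03816 × 2.62980 = 0.100 atoms per formula unit.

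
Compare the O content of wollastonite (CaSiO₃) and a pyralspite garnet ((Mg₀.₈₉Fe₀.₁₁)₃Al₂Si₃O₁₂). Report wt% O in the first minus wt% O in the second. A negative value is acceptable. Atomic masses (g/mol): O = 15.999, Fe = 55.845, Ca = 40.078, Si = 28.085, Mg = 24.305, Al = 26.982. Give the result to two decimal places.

-5.11 percentage points

O in CaSiO₃: molar mass 116.160 g/mol; 3×15.999 = 47.997 g → 41.32 wt%.
O in (Mg₀.₈₉Fe₀.₁₁)₃Al₂Si₃O₁₂: molar mass 413.530 g/mol; 12×15.999 = 191.988 g → 46.43 wt%.
Difference = 41.32 − 46.43 = -5.11 percentage points.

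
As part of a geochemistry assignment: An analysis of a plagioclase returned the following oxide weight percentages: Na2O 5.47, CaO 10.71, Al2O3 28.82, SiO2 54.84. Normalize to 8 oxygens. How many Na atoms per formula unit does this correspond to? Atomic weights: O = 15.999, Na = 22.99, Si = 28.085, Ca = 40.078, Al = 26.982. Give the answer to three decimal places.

5.47 wt% Na2O ÷ 61.979 g/mol = 0.08826 mol, giving 0.17652 Na and 0.08826 O.
10.71 wt% CaO ÷ 56.077 g/mol = 0.19099 mol, giving 0.19099 Ca and 0.19099 O.
28.82 wt% Al2O3 ÷ 101.961 g/mol = 0.28266 mol, giving 0.56532 Al and 0.84798 O.
54.84 wt% SiO2 ÷ 60.083 g/mol = 0.91274 mol, giving 0.91274 Si and 1.82548 O.
Oxygen sums to 2.95271; scaling by 8/2.95271 = 2.70938 puts the formula on 8 O.
Na: 0.17652 × 2.70938 = 0.478 atoms per formula unit.

0.478 Na apfu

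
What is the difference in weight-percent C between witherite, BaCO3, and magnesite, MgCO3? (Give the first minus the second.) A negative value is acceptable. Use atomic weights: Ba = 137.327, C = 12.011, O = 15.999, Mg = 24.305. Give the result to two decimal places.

C in BaCO3: molar mass 197.335 g/mol; 1×12.011 = 12.011 g → 6.09 wt%.
C in MgCO3: molar mass 84.313 g/mol; 1×12.011 = 12.011 g → 14.25 wt%.
Difference = 6.09 − 14.25 = -8.16 percentage points.

-8.16 percentage points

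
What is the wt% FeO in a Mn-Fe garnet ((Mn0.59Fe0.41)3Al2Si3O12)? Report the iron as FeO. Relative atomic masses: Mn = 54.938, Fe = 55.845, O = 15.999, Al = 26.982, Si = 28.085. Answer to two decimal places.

17.81 wt%

Molar mass of (Mn0.59Fe0.41)3Al2Si3O12 = 1.77*54.938 + 1.23*55.845 + 2*26.982 + 3*28.085 + 12*15.999 = 496.137 g/mol.
Each formula unit contains 1.23 Fe, equivalent to 1.23/1 = 1.2300 mol FeO.
M(FeO) = 1×55.845 + 1×15.999 = 71.844 g/mol.
Mass of FeO per formula unit = 1.2300 × 71.844 = 88.368 g.
FeO wt% = 88.368 / 496.137 × 100 = 17.81%.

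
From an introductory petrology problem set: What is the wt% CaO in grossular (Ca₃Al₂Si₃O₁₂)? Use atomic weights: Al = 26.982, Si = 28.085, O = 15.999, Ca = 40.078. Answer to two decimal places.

37.35 wt%

Formula mass = 450.441 g/mol.
3 Ca → 3.0000 mol CaO per formula unit; M(CaO) = 56.077, so CaO mass = 168.231 g.
168.231/450.441 × 100 = 37.35 wt%.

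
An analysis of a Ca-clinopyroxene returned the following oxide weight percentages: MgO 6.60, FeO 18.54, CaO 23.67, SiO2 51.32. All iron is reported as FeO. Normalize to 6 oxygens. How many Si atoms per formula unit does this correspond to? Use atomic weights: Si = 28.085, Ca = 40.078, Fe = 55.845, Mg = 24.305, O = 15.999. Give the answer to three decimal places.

MgO: 6.60/40.304 = 0.16376 mol → 0.16376 mol Mg, 0.16376 mol O.
FeO: 18.54/71.844 = 0.25806 mol → 0.25806 mol Fe, 0.25806 mol O.
CaO: 23.67/56.077 = 0.42210 mol → 0.42210 mol Ca, 0.42210 mol O.
SiO2: 51.32/60.083 = 0.85415 mol → 0.85415 mol Si, 1.70830 mol O.
Total oxygen = 2.55222 mol. Normalization factor = 6/2.55222 = 2.35089.
Si per 6 O = 0.85415 × 2.35089 = 2.008.

2.008 Si apfu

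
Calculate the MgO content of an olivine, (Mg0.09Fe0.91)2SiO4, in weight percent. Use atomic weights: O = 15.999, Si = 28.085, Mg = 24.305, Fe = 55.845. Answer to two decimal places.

3.66 wt%

Molar mass of (Mg0.09Fe0.91)2SiO4 = 0.18*24.305 + 1.82*55.845 + 1*28.085 + 4*15.999 = 198.094 g/mol.
Each formula unit contains 0.18 Mg, equivalent to 0.18/1 = 0.1800 mol MgO.
M(MgO) = 1×24.305 + 1×15.999 = 40.304 g/mol.
Mass of MgO per formula unit = 0.1800 × 40.304 = 7.255 g.
MgO wt% = 7.255 / 198.094 × 100 = 3.66%.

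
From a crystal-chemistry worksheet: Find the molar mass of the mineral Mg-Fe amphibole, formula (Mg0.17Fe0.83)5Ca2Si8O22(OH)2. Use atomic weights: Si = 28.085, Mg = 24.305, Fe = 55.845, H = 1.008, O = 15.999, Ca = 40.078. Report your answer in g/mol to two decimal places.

The formula mass is the sum 0.85(24.305) + 4.15(55.845) + 2(40.078) + 8(28.085) + 24(15.999) + 2(1.008).

943.24 g/mol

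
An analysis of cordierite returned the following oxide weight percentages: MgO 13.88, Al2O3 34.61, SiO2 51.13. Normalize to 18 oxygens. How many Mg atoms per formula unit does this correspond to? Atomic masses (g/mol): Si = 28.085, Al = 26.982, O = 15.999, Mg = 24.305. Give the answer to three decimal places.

13.88 wt% MgO ÷ 40.304 g/mol = 0.34438 mol, giving 0.34438 Mg and 0.34438 O.
34.61 wt% Al2O3 ÷ 101.961 g/mol = 0.33944 mol, giving 0.67888 Al and 1.01832 O.
51.13 wt% SiO2 ÷ 60.083 g/mol = 0.85099 mol, giving 0.85099 Si and 1.70198 O.
Oxygen sums to 3.06468; scaling by 18/3.06468 = 5.87337 puts the formula on 18 O.
Mg: 0.34438 × 5.87337 = 2.023 atoms per formula unit.

2.023 Mg apfu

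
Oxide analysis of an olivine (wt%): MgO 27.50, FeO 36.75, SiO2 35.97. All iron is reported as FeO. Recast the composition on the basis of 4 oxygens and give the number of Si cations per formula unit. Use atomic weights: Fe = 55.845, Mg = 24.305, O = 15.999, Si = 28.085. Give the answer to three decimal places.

1.001 Si apfu

MgO (M=40.304): mol = 0.68231; Mg = 0.68231, O = 0.68231.
FeO (M=71.844): mol = 0.51152; Fe = 0.51152, O = 0.51152.
SiO2 (M=60.083): mol = 0.59867; Si = 0.59867, O = 1.19734.
ΣO = 2.39117; factor = 4/ΣO = 1.67282.
Si apfu = 0.59867 × 1.67282 = 1.001.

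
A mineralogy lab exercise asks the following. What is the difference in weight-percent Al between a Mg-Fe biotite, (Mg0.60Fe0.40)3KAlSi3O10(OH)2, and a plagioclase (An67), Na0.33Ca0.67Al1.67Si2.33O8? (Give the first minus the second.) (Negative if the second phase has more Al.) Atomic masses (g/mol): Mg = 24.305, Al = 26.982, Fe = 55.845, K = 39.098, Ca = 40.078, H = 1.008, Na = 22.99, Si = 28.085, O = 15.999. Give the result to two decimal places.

-10.58 percentage points

Al in (Mg0.60Fe0.40)3KAlSi3O10(OH)2: molar mass 455.102 g/mol; 1×26.982 = 26.982 g → 5.93 wt%.
Al in Na0.33Ca0.67Al1.67Si2.33O8: molar mass 272.929 g/mol; 1.67×26.982 = 45.060 g → 16.51 wt%.
Difference = 5.93 − 16.51 = -10.58 percentage points.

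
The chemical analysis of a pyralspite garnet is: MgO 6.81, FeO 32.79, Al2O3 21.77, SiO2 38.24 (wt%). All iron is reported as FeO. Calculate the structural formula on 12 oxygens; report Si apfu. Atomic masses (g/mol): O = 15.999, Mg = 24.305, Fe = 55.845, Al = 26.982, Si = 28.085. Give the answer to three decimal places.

3.008 Si apfu

MgO: 6.81/40.304 = 0.16897 mol → 0.16897 mol Mg, 0.16897 mol O.
FeO: 32.79/71.844 = 0.45641 mol → 0.45641 mol Fe, 0.45641 mol O.
Al2O3: 21.77/101.961 = 0.21351 mol → 0.42702 mol Al, 0.64053 mol O.
SiO2: 38.24/60.083 = 0.63645 mol → 0.63645 mol Si, 1.27290 mol O.
Total oxygen = 2.53881 mol. Normalization factor = 12/2.53881 = 4.72662.
Si per 12 O = 0.63645 × 4.72662 = 3.008.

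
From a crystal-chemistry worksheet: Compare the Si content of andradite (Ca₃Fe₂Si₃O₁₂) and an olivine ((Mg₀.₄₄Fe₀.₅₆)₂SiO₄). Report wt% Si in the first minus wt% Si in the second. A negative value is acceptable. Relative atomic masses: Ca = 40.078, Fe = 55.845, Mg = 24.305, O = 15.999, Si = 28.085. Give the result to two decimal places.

First mineral: 84.255 g Si in 508.167 g formula = 16.58 wt% Si.
Second mineral: 28.085 g Si in 176.016 g formula = 15.96 wt% Si.
16.58% − 15.96% gives a difference of 0.62 percentage points.

0.62 percentage points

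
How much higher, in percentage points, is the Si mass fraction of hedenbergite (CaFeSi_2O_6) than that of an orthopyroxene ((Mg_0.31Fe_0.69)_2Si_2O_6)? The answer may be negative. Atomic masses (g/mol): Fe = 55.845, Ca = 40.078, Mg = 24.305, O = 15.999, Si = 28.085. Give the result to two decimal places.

-0.35 percentage points

Si in CaFeSi_2O_6: molar mass 248.087 g/mol; 2×28.085 = 56.170 g → 22.64 wt%.
Si in (Mg_0.31Fe_0.69)_2Si_2O_6: molar mass 244.299 g/mol; 2×28.085 = 56.170 g → 22.99 wt%.
Difference = 22.64 − 22.99 = -0.35 percentage points.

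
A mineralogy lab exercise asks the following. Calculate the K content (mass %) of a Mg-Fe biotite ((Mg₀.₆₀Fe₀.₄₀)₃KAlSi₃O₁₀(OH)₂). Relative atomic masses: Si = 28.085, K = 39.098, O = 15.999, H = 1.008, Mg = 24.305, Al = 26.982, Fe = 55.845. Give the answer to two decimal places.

8.59 mass %

Molar mass of (Mg₀.₆₀Fe₀.₄₀)₃KAlSi₃O₁₀(OH)₂: 1.80*24.305 + 1.20*55.845 + 1*39.098 + 1*26.982 + 3*28.085 + 12*15.999 + 2*1.008 = 455.102 g/mol.
Mass of K per formula unit: 1 × 39.098 = 39.098 g.
Weight fraction K = 39.098 / 455.102 = 0.0859.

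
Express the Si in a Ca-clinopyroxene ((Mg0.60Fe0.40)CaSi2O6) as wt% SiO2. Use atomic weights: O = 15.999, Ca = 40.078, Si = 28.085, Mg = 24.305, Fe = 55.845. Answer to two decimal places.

52.44 wt%

Molar mass of (Mg0.60Fe0.40)CaSi2O6 = 0.60×24.305 + 0.40×55.845 + 1×40.078 + 2×28.085 + 6×15.999 = 229.163 g/mol.
Each formula unit contains 2 Si, equivalent to 2/1 = 2.0000 mol SiO2.
M(SiO2) = 1×28.085 + 2×15.999 = 60.083 g/mol.
Mass of SiO2 per formula unit = 2.0000 × 60.083 = 120.166 g.
SiO2 wt% = 120.166 / 229.163 × 100 = 52.44%.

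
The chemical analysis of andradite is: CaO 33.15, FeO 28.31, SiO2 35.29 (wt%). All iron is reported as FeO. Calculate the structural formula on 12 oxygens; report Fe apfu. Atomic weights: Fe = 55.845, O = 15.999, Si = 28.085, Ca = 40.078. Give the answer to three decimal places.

2.189 Fe apfu

CaO (M=56.077): mol = 0.59115; Ca = 0.59115, O = 0.59115.
FeO (M=71.844): mol = 0.39405; Fe = 0.39405, O = 0.39405.
SiO2 (M=60.083): mol = 0.58735; Si = 0.58735, O = 1.17470.
ΣO = 2.15990; factor = 12/ΣO = 5.55581.
Fe apfu = 0.39405 × 5.55581 = 2.189.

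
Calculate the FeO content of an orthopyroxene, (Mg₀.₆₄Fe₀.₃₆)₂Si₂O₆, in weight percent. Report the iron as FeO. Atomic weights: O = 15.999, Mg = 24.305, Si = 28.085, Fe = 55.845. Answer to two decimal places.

23.15 wt%

Formula mass = 223.483 g/mol.
0.72 Fe → 0.7200 mol FeO per formula unit; M(FeO) = 71.844, so FeO mass = 51.728 g.
51.728/223.483 × 100 = 23.15 wt%.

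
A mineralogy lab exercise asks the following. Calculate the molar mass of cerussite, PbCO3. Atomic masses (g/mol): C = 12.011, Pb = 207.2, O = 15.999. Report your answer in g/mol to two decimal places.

267.21 g/mol

The formula mass is the sum 1(207.2) + 1(12.011) + 3(15.999).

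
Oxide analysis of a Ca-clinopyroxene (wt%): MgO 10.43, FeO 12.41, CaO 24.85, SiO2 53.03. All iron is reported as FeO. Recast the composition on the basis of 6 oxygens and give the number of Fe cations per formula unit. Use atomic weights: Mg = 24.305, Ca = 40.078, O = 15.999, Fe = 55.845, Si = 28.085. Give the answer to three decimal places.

MgO (M=40.304): mol = 0.25878; Mg = 0.25878, O = 0.25878.
FeO (M=71.844): mol = 0.17274; Fe = 0.17274, O = 0.17274.
CaO (M=56.077): mol = 0.44314; Ca = 0.44314, O = 0.44314.
SiO2 (M=60.083): mol = 0.88261; Si = 0.88261, O = 1.76522.
ΣO = 2.63988; factor = 6/ΣO = 2.27283.
Fe apfu = 0.17274 × 2.27283 = 0.393.

0.393 Fe apfu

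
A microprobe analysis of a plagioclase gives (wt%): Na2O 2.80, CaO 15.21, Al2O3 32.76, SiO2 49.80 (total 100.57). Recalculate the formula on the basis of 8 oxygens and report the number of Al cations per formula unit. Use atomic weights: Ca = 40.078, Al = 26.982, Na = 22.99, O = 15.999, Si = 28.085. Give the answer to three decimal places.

Na2O: 2.80/61.979 = 0.04518 mol → 0.09036 mol Na, 0.04518 mol O.
CaO: 15.21/56.077 = 0.27123 mol → 0.27123 mol Ca, 0.27123 mol O.
Al2O3: 32.76/101.961 = 0.32130 mol → 0.64260 mol Al, 0.96390 mol O.
SiO2: 49.80/60.083 = 0.82885 mol → 0.82885 mol Si, 1.65770 mol O.
Total oxygen = 2.93801 mol. Normalization factor = 8/2.93801 = 2.72293.
Al per 8 O = 0.64260 × 2.72293 = 1.750.

1.750 Al apfu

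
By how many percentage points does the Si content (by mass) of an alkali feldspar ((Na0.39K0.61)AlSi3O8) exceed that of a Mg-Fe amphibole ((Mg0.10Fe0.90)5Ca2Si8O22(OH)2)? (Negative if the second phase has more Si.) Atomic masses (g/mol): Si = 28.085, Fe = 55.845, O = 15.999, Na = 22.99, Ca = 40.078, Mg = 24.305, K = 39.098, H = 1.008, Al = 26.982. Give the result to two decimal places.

First mineral: 84.255 g Si in 272.045 g formula = 30.97 wt% Si.
Second mineral: 224.680 g Si in 954.283 g formula = 23.54 wt% Si.
30.97% − 23.54% gives a difference of 7.43 percentage points.

7.43 percentage points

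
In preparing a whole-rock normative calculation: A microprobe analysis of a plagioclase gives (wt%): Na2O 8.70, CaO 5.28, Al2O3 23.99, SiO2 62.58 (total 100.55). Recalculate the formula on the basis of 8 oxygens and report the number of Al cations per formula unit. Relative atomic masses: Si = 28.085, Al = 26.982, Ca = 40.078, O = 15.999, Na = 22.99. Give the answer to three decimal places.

8.70 wt% Na2O ÷ 61.979 g/mol = 0.14037 mol, giving 0.28074 Na and 0.14037 O.
5.28 wt% CaO ÷ 56.077 g/mol = 0.09416 mol, giving 0.09416 Ca and 0.09416 O.
23.99 wt% Al2O3 ÷ 101.961 g/mol = 0.23529 mol, giving 0.47058 Al and 0.70587 O.
62.58 wt% SiO2 ÷ 60.083 g/mol = 1.04156 mol, giving 1.04156 Si and 2.08312 O.
Oxygen sums to 3.02352; scaling by 8/3.02352 = 2.64592 puts the formula on 8 O.
Al: 0.47058 × 2.64592 = 1.245 atoms per formula unit.

1.245 Al apfu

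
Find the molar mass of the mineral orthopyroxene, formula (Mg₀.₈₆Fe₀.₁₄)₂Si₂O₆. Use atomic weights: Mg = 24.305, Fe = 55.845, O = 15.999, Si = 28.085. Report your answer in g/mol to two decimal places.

209.61 g/mol

The formula mass is the sum 1.72*24.305 + 0.28*55.845 + 2*28.085 + 6*15.999.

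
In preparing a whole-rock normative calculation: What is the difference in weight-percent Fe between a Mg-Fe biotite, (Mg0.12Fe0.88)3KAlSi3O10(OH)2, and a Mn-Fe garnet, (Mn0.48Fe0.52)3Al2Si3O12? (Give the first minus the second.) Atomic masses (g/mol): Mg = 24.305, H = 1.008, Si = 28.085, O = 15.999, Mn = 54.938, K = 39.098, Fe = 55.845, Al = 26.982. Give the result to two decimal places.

11.91 percentage points

Fe in (Mg0.12Fe0.88)3KAlSi3O10(OH)2: molar mass 500.520 g/mol; 2.64×55.845 = 147.431 g → 29.46 wt%.
Fe in (Mn0.48Fe0.52)3Al2Si3O12: molar mass 496.436 g/mol; 1.56×55.845 = 87.118 g → 17.55 wt%.
Difference = 29.46 − 17.55 = 11.91 percentage points.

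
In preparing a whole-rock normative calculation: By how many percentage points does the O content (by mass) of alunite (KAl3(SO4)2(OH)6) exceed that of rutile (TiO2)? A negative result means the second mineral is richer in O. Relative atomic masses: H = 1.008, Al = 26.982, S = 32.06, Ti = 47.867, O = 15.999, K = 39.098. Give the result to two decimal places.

14.01 percentage points

M(KAl3(SO4)2(OH)6) = 414.198 g/mol, so wt% O = 223.986/414.198 × 100 = 54.08%.
M(TiO2) = 79.865 g/mol, so wt% O = 31.998/79.865 × 100 = 40.07%.
54.08 − 40.07 = 14.01 pp.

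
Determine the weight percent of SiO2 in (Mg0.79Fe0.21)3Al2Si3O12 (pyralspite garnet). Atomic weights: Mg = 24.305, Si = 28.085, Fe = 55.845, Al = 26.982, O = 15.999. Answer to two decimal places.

42.61 wt%

Molar mass of (Mg0.79Fe0.21)3Al2Si3O12 = 2.37×24.305 + 0.63×55.845 + 2×26.982 + 3×28.085 + 12×15.999 = 422.992 g/mol.
Each formula unit contains 3 Si, equivalent to 3/1 = 3.0000 mol SiO2.
M(SiO2) = 1×28.085 + 2×15.999 = 60.083 g/mol.
Mass of SiO2 per formula unit = 3.0000 × 60.083 = 180.249 g.
SiO2 wt% = 180.249 / 422.992 × 100 = 42.61%.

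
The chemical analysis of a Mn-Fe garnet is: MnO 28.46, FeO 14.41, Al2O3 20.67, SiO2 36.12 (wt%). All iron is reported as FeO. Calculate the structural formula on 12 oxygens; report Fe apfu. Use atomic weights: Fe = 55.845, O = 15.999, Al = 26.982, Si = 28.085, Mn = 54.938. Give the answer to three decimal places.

MnO (M=70.937): mol = 0.40120; Mn = 0.40120, O = 0.40120.
FeO (M=71.844): mol = 0.20057; Fe = 0.20057, O = 0.20057.
Al2O3 (M=101.961): mol = 0.20272; Al = 0.40544, O = 0.60816.
SiO2 (M=60.083): mol = 0.60117; Si = 0.60117, O = 1.20234.
ΣO = 2.41227; factor = 12/ΣO = 4.97457.
Fe apfu = 0.20057 × 4.97457 = 0.998.

0.998 Fe apfu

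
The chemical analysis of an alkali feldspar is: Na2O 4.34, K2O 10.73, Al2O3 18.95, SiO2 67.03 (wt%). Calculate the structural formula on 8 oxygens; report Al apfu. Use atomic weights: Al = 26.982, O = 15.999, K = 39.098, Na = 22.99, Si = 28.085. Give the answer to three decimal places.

1.000 Al apfu

4.34 wt% Na2O ÷ 61.979 g/mol = 0.07002 mol, giving 0.14004 Na and 0.07002 O.
10.73 wt% K2O ÷ 94.195 g/mol = 0.11391 mol, giving 0.22782 K and 0.11391 O.
18.95 wt% Al2O3 ÷ 101.961 g/mol = 0.18586 mol, giving 0.37172 Al and 0.55758 O.
67.03 wt% SiO2 ÷ 60.083 g/mol = 1.11562 mol, giving 1.11562 Si and 2.23124 O.
Oxygen sums to 2.97275; scaling by 8/2.97275 = 2.69111 puts the formula on 8 O.
Al: 0.37172 × 2.69111 = 1.000 atoms per formula unit.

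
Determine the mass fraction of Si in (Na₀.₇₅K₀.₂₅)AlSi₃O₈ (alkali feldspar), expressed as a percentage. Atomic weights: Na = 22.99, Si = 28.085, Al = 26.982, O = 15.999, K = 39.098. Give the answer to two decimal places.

Formula mass = 0.75·22.99 + 0.25·39.098 + 1·26.982 + 3·28.085 + 8·15.999 = 266.246 g/mol, of which 84.255 g is Si.
So Si makes up 84.255/266.246 = 0.3165 of the mass, i.e. 31.65%.

31.65 weight percent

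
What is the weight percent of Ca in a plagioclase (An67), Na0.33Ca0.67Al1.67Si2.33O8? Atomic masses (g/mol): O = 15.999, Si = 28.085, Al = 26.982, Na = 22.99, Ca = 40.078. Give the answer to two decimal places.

Molar mass of Na0.33Ca0.67Al1.67Si2.33O8: 0.33*22.99 + 0.67*40.078 + 1.67*26.982 + 2.33*28.085 + 8*15.999 = 272.929 g/mol.
Mass of Ca per formula unit: 0.67 × 40.078 = 26.852 g.
Weight fraction Ca = 26.852 / 272.929 = 0.0984.

9.84 mass %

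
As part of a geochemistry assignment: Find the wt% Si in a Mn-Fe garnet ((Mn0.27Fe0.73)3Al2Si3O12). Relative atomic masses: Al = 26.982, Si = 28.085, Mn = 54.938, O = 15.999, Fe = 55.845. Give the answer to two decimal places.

16.95 mass %

M((Mn0.27Fe0.73)3Al2Si3O12) = 497.007 g/mol.
Si contributes 3 × 28.085 = 84.255 g per mole.
84.255/497.007 = 0.1695 → 16.95%.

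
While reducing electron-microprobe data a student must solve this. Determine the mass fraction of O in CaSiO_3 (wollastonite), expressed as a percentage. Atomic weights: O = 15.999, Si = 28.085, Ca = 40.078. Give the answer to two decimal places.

41.32 mass %

Molar mass of CaSiO_3: 1·40.078 + 1·28.085 + 3·15.999 = 116.160 g/mol.
Mass of O per formula unit: 3 × 15.999 = 47.997 g.
Weight fraction O = 47.997 / 116.160 = 0.4132.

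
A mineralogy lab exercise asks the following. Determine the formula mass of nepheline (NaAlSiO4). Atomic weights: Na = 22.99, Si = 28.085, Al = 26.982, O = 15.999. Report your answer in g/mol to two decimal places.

M = 1(22.99) + 1(26.982) + 1(28.085) + 4(15.999)

142.05 g/mol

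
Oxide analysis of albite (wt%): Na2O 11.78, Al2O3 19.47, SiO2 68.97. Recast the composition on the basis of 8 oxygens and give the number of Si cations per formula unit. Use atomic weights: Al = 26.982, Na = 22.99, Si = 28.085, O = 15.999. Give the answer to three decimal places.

3.002 Si apfu

11.78 wt% Na2O ÷ 61.979 g/mol = 0.19006 mol, giving 0.38012 Na and 0.19006 O.
19.47 wt% Al2O3 ÷ 101.961 g/mol = 0.19096 mol, giving 0.38192 Al and 0.57288 O.
68.97 wt% SiO2 ÷ 60.083 g/mol = 1.14791 mol, giving 1.14791 Si and 2.29582 O.
Oxygen sums to 3.05876; scaling by 8/3.05876 = 2.61544 puts the formula on 8 O.
Si: 1.14791 × 2.61544 = 3.002 atoms per formula unit.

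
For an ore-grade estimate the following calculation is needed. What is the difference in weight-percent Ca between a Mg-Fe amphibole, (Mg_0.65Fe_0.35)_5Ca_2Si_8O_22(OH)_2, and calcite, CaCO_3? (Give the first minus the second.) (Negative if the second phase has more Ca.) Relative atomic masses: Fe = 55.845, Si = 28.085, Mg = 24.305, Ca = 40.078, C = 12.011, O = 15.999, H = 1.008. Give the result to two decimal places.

-30.80 percentage points

M((Mg_0.65Fe_0.35)_5Ca_2Si_8O_22(OH)_2) = 867.548 g/mol, so wt% Ca = 80.156/867.548 × 100 = 9.24%.
M(CaCO_3) = 100.086 g/mol, so wt% Ca = 40.078/100.086 × 100 = 40.04%.
9.24 − 40.04 = -30.80 pp.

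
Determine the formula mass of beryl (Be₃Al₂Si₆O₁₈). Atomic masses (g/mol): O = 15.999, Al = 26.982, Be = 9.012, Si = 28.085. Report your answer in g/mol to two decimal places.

The formula mass is the sum 3·9.012 + 2·26.982 + 6·28.085 + 18·15.999.

537.49 g/mol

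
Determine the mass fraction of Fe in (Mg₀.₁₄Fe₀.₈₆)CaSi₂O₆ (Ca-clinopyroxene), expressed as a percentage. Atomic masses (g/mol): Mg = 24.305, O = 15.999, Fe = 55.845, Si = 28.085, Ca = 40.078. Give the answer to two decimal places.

Molar mass of (Mg₀.₁₄Fe₀.₈₆)CaSi₂O₆: 0.14×24.305 + 0.86×55.845 + 1×40.078 + 2×28.085 + 6×15.999 = 243.671 g/mol.
Mass of Fe per formula unit: 0.86 × 55.845 = 48.027 g.
Weight fraction Fe = 48.027 / 243.671 = 0.1971.

19.71 mass %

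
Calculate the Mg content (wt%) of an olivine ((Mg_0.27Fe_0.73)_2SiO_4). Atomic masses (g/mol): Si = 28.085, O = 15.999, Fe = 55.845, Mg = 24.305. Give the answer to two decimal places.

M((Mg_0.27Fe_0.73)_2SiO_4) = 186.739 g/mol.
Mg contributes 0.54 × 24.305 = 13.125 g per mole.
13.125/186.739 = 0.0703 → 7.03%.

7.03 wt%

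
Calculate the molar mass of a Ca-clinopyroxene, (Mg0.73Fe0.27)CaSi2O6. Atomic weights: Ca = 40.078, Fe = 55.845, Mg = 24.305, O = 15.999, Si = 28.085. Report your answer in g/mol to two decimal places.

225.06 g/mol

The formula mass is the sum 0.73(24.305) + 0.27(55.845) + 1(40.078) + 2(28.085) + 6(15.999).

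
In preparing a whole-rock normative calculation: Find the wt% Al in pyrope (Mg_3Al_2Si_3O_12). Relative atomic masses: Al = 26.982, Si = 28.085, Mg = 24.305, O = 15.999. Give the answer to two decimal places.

13.39 weight percent

Formula mass = 3×24.305 + 2×26.982 + 3×28.085 + 12×15.999 = 403.122 g/mol, of which 53.964 g is Al.
So Al makes up 53.964/403.122 = 0.1339 of the mass, i.e. 13.39%.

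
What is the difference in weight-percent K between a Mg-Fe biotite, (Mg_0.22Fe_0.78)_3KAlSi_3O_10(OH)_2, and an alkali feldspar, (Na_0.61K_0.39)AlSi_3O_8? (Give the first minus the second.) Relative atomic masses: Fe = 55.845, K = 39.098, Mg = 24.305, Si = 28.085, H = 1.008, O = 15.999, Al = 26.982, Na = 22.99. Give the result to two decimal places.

First mineral: 39.098 g K in 491.058 g formula = 7.96 wt% K.
Second mineral: 15.248 g K in 268.501 g formula = 5.68 wt% K.
7.96% − 5.68% gives a difference of 2.28 percentage points.

2.28 percentage points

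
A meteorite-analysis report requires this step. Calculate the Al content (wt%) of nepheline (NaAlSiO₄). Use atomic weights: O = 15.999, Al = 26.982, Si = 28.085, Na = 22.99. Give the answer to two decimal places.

M(NaAlSiO₄) = 142.053 g/mol.
Al contributes 1 × 26.982 = 26.982 g per mole.
26.982/142.053 = 0.1899 → 18.99%.

18.99 wt%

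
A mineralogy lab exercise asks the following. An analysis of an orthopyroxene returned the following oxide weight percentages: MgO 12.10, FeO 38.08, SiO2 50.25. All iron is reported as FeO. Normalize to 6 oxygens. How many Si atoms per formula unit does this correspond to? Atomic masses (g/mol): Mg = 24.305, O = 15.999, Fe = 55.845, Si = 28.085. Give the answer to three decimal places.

2.005 Si apfu

12.10 wt% MgO ÷ 40.304 g/mol = 0.30022 mol, giving 0.30022 Mg and 0.30022 O.
38.08 wt% FeO ÷ 71.844 g/mol = 0.53004 mol, giving 0.53004 Fe and 0.53004 O.
50.25 wt% SiO2 ÷ 60.083 g/mol = 0.83634 mol, giving 0.83634 Si and 1.67268 O.
Oxygen sums to 2.50294; scaling by 6/2.50294 = 2.39718 puts the formula on 6 O.
Si: 0.83634 × 2.39718 = 2.005 atoms per formula unit.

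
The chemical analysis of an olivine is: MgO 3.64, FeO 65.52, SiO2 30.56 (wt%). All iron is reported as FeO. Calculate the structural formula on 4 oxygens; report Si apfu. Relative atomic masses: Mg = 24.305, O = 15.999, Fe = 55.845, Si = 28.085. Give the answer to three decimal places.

1.007 Si apfu

3.64 wt% MgO ÷ 40.304 g/mol = 0.09031 mol, giving 0.09031 Mg and 0.09031 O.
65.52 wt% FeO ÷ 71.844 g/mol = 0.91198 mol, giving 0.91198 Fe and 0.91198 O.
30.56 wt% SiO2 ÷ 60.083 g/mol = 0.50863 mol, giving 0.50863 Si and 1.01726 O.
Oxygen sums to 2.01955; scaling by 4/2.01955 = 1.98064 puts the formula on 4 O.
Si: 0.50863 × 1.98064 = 1.007 atoms per formula unit.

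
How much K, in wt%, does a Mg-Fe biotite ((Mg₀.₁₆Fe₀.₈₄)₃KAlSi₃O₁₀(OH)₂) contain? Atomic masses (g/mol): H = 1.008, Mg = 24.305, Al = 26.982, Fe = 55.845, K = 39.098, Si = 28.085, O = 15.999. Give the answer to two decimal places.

7.87 wt%

Formula mass = 0.48·24.305 + 2.52·55.845 + 1·39.098 + 1·26.982 + 3·28.085 + 12·15.999 + 2·1.008 = 496.735 g/mol, of which 39.098 g is K.
So K makes up 39.098/496.735 = 0.0787 of the mass, i.e. 7.87%.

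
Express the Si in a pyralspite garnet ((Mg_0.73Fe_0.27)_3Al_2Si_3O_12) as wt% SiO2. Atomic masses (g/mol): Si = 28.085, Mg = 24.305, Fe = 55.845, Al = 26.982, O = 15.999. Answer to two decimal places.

Formula mass = 428.669 g/mol.
3 Si → 3.0000 mol SiO2 per formula unit; M(SiO2) = 60.083, so SiO2 mass = 180.249 g.
180.249/428.669 × 100 = 42.05 wt%.

42.05 wt%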